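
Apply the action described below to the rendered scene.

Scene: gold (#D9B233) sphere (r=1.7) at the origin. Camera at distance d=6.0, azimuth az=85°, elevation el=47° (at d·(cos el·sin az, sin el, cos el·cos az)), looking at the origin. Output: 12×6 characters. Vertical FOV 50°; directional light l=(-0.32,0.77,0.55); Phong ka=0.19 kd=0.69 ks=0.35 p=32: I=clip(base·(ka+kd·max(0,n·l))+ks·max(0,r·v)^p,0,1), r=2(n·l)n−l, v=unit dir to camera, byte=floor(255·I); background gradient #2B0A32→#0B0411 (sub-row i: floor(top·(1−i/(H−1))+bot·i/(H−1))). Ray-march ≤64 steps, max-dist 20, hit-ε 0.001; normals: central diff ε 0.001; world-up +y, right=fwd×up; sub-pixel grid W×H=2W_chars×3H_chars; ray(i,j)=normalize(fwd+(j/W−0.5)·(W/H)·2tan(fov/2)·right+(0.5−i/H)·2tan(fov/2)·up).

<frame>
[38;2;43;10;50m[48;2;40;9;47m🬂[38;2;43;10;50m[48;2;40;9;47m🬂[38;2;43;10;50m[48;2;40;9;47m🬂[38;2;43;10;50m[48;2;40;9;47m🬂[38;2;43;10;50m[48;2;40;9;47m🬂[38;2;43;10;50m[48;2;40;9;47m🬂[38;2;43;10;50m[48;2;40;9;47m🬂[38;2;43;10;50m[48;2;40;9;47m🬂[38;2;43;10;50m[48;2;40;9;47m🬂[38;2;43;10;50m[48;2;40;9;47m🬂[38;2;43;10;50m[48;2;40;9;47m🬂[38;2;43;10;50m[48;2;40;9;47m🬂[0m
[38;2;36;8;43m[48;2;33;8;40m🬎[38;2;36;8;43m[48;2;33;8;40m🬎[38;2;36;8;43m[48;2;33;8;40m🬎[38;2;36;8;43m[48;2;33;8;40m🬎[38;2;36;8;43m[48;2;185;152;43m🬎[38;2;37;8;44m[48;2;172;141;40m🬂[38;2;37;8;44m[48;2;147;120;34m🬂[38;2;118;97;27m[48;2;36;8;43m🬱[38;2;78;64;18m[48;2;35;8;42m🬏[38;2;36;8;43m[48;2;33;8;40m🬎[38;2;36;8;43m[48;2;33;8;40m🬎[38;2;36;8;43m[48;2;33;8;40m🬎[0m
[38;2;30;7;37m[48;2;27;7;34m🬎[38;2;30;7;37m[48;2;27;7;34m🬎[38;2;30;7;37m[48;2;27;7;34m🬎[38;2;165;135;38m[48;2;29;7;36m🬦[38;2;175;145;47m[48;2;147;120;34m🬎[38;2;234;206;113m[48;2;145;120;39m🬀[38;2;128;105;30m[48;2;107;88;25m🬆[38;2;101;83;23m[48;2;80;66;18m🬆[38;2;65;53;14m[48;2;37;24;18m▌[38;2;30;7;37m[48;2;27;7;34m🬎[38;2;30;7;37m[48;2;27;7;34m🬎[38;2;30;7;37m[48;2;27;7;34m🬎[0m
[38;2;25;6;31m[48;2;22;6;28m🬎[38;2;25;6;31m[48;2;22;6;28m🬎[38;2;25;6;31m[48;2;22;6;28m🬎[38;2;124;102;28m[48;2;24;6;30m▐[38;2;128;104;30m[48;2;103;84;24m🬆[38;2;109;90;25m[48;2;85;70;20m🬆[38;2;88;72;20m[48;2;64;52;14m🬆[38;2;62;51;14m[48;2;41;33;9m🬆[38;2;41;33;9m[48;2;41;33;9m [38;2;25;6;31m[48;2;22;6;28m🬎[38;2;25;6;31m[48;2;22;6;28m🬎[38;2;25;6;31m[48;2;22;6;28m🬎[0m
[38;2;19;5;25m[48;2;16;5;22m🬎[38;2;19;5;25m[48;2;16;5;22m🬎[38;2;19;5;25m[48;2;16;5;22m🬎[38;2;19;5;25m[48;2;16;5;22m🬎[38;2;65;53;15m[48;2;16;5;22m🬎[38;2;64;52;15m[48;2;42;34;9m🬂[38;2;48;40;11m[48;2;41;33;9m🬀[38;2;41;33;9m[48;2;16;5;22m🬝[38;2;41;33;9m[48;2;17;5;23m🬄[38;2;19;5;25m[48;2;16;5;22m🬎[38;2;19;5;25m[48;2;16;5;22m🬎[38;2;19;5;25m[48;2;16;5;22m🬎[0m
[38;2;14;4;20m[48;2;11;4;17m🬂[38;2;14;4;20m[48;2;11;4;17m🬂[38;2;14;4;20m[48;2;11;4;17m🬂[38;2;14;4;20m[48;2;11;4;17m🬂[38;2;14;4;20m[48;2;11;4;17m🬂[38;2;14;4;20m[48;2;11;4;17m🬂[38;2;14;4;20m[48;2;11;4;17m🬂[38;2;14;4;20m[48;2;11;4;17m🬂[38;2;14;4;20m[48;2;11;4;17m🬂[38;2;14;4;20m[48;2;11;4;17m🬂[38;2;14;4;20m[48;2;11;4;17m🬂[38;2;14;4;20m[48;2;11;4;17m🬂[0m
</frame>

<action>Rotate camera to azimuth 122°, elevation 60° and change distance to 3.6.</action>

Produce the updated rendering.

<frame>
[38;2;43;10;50m[48;2;40;9;47m🬂[38;2;43;10;50m[48;2;40;9;47m🬂[38;2;41;9;48m[48;2;171;140;40m🬝[38;2;43;10;50m[48;2;174;142;40m🬀[38;2;173;142;41m[48;2;192;164;71m🬝[38;2;170;140;42m[48;2;205;177;86m🬎[38;2;164;136;42m[48;2;153;126;37m🬕[38;2;157;128;36m[48;2;145;119;34m🬆[38;2;150;123;35m[48;2;138;113;32m🬆[38;2;130;107;30m[48;2;42;9;49m🬱[38;2;43;10;50m[48;2;40;9;47m🬂[38;2;43;10;50m[48;2;40;9;47m🬂[0m
[38;2;36;8;43m[48;2;33;8;40m🬎[38;2;153;125;36m[48;2;35;8;42m🬦[38;2;160;131;37m[48;2;148;121;34m🬆[38;2;156;128;38m[48;2;144;118;33m🬊[38;2;217;189;101m[48;2;159;133;49m🬁[38;2;214;187;101m[48;2;150;125;46m🬂[38;2;160;134;50m[48;2;133;110;32m🬀[38;2;133;109;31m[48;2;122;100;28m🬆[38;2;127;104;29m[48;2;116;95;27m🬆[38;2;119;97;27m[48;2;107;88;25m🬆[38;2;99;81;23m[48;2;37;8;44m🬺[38;2;36;8;43m[48;2;33;8;40m🬎[0m
[38;2;30;7;37m[48;2;27;7;34m🬎[38;2;31;7;38m[48;2;129;105;29m🬀[38;2;134;110;31m[48;2;123;101;28m🬆[38;2;131;107;30m[48;2;120;98;28m🬆[38;2;127;104;29m[48;2;116;95;27m🬆[38;2;122;100;28m[48;2;111;91;26m🬆[38;2;117;96;27m[48;2;106;87;25m🬆[38;2;111;91;26m[48;2;100;82;23m🬆[38;2;105;86;24m[48;2;94;77;22m🬆[38;2;96;79;22m[48;2;85;69;19m🬆[38;2;85;70;19m[48;2;72;59;16m🬆[38;2;57;47;13m[48;2;29;7;36m🬓[0m
[38;2;25;6;31m[48;2;22;6;28m🬎[38;2;108;88;24m[48;2;91;75;21m🬎[38;2;109;90;25m[48;2;98;80;22m🬆[38;2;107;88;25m[48;2;96;78;22m🬆[38;2;103;85;24m[48;2;93;76;21m🬆[38;2;100;82;23m[48;2;88;72;20m🬆[38;2;95;77;22m[48;2;83;68;19m🬆[38;2;89;73;20m[48;2;77;63;18m🬆[38;2;82;67;19m[48;2;70;57;16m🬆[38;2;73;60;17m[48;2;60;49;14m🬆[38;2;61;49;13m[48;2;46;37;10m🬆[38;2;42;34;9m[48;2;24;6;30m▌[0m
[38;2;19;5;25m[48;2;16;5;22m🬎[38;2;69;56;15m[48;2;18;5;24m▐[38;2;80;65;18m[48;2;63;52;14m🬎[38;2;81;67;18m[48;2;68;55;15m🬆[38;2;79;64;18m[48;2;66;54;15m🬆[38;2;75;62;17m[48;2;62;51;14m🬆[38;2;71;58;16m[48;2;57;47;13m🬆[38;2;64;52;15m[48;2;50;41;11m🬆[38;2;56;46;13m[48;2;43;35;9m🬆[38;2;52;42;12m[48;2;42;34;9m🬀[38;2;41;33;9m[48;2;41;33;9m [38;2;19;5;25m[48;2;16;5;22m🬎[0m
[38;2;14;4;20m[48;2;11;4;17m🬂[38;2;14;4;20m[48;2;11;4;17m🬂[38;2;46;37;10m[48;2;11;4;17m🬊[38;2;53;44;12m[48;2;41;33;9m🬂[38;2;52;43;12m[48;2;41;33;9m🬂[38;2;50;40;11m[48;2;41;33;9m🬂[38;2;46;38;10m[48;2;41;33;9m🬀[38;2;41;33;9m[48;2;41;33;9m [38;2;41;33;9m[48;2;41;33;9m [38;2;41;33;9m[48;2;11;4;17m🬝[38;2;41;33;9m[48;2;12;4;18m🬀[38;2;14;4;20m[48;2;11;4;17m🬂[0m
</frame>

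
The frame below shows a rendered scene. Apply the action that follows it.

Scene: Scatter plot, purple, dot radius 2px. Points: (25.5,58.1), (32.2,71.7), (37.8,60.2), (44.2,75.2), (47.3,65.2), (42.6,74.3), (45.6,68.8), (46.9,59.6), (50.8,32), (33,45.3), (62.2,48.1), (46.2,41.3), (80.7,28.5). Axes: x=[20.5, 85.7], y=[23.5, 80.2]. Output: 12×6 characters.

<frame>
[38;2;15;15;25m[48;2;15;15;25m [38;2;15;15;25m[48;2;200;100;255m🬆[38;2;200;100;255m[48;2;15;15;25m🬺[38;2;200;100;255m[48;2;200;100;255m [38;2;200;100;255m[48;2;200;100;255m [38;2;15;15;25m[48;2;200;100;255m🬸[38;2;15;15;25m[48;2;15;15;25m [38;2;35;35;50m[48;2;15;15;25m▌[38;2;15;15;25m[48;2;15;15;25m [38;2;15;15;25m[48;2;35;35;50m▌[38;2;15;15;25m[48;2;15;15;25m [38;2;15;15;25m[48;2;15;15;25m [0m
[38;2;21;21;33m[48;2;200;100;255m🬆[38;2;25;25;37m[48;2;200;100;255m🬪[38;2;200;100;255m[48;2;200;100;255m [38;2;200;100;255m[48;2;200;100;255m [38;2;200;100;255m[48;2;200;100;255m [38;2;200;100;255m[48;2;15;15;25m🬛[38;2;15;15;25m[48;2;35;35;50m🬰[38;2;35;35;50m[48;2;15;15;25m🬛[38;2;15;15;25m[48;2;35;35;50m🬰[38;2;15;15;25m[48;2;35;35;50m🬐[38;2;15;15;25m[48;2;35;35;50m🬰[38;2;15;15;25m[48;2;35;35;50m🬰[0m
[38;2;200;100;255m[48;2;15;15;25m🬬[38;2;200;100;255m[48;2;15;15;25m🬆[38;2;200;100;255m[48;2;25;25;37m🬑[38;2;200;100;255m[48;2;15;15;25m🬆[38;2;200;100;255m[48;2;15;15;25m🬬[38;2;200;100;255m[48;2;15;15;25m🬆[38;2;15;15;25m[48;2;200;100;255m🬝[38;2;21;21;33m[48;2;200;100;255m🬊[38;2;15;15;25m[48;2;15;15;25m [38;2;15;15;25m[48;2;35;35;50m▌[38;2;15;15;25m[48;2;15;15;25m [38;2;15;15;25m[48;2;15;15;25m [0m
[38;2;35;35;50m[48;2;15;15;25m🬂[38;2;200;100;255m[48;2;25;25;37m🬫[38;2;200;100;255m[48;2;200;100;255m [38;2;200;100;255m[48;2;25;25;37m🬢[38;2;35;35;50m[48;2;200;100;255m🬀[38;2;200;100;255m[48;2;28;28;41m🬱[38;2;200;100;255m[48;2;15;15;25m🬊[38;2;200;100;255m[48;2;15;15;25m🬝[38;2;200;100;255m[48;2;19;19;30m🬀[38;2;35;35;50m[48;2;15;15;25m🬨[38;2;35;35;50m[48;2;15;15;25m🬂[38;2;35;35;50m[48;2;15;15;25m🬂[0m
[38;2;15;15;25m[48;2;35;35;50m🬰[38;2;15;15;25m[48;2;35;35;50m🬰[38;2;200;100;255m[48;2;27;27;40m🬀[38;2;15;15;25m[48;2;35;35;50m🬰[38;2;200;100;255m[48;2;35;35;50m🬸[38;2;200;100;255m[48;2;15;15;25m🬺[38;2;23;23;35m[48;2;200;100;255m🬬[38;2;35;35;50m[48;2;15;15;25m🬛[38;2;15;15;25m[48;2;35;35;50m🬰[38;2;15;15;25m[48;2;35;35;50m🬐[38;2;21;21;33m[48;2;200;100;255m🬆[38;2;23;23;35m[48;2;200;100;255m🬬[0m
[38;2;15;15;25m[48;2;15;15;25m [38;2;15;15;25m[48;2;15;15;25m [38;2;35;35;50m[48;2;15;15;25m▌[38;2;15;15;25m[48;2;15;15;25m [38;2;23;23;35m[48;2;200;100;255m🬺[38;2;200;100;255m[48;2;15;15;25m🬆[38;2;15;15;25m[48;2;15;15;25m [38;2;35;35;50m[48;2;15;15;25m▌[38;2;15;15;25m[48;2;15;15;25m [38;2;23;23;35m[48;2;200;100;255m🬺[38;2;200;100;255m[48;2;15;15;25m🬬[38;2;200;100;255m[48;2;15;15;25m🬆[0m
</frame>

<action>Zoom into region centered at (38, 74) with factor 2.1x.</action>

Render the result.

<frame>
[38;2;15;15;25m[48;2;15;15;25m [38;2;15;15;25m[48;2;15;15;25m [38;2;35;35;50m[48;2;15;15;25m▌[38;2;15;15;25m[48;2;15;15;25m [38;2;15;15;25m[48;2;35;35;50m▌[38;2;15;15;25m[48;2;15;15;25m [38;2;15;15;25m[48;2;15;15;25m [38;2;35;35;50m[48;2;15;15;25m▌[38;2;15;15;25m[48;2;15;15;25m [38;2;15;15;25m[48;2;35;35;50m▌[38;2;15;15;25m[48;2;15;15;25m [38;2;15;15;25m[48;2;15;15;25m [0m
[38;2;15;15;25m[48;2;35;35;50m🬰[38;2;15;15;25m[48;2;35;35;50m🬰[38;2;35;35;50m[48;2;15;15;25m🬛[38;2;15;15;25m[48;2;35;35;50m🬰[38;2;15;15;25m[48;2;35;35;50m🬐[38;2;15;15;25m[48;2;35;35;50m🬰[38;2;15;15;25m[48;2;35;35;50m🬰[38;2;35;35;50m[48;2;15;15;25m🬛[38;2;23;23;35m[48;2;200;100;255m🬬[38;2;15;15;25m[48;2;35;35;50m🬐[38;2;15;15;25m[48;2;35;35;50m🬰[38;2;15;15;25m[48;2;35;35;50m🬰[0m
[38;2;15;15;25m[48;2;15;15;25m [38;2;15;15;25m[48;2;15;15;25m [38;2;35;35;50m[48;2;15;15;25m▌[38;2;15;15;25m[48;2;200;100;255m🬆[38;2;27;27;40m[48;2;200;100;255m🬬[38;2;15;15;25m[48;2;15;15;25m [38;2;15;15;25m[48;2;200;100;255m🬆[38;2;200;100;255m[48;2;200;100;255m [38;2;200;100;255m[48;2;200;100;255m [38;2;27;27;40m[48;2;200;100;255m🬸[38;2;15;15;25m[48;2;15;15;25m [38;2;15;15;25m[48;2;15;15;25m [0m
[38;2;35;35;50m[48;2;15;15;25m🬂[38;2;35;35;50m[48;2;15;15;25m🬂[38;2;200;100;255m[48;2;27;27;40m🬁[38;2;200;100;255m[48;2;15;15;25m🬬[38;2;200;100;255m[48;2;28;28;41m🬆[38;2;35;35;50m[48;2;15;15;25m🬂[38;2;200;100;255m[48;2;19;19;30m🬁[38;2;200;100;255m[48;2;25;25;37m🬥[38;2;200;100;255m[48;2;200;100;255m [38;2;35;35;50m[48;2;200;100;255m🬊[38;2;35;35;50m[48;2;15;15;25m🬂[38;2;35;35;50m[48;2;15;15;25m🬂[0m
[38;2;15;15;25m[48;2;35;35;50m🬰[38;2;15;15;25m[48;2;35;35;50m🬰[38;2;35;35;50m[48;2;15;15;25m🬛[38;2;15;15;25m[48;2;35;35;50m🬰[38;2;15;15;25m[48;2;35;35;50m🬐[38;2;15;15;25m[48;2;35;35;50m🬰[38;2;15;15;25m[48;2;35;35;50m🬰[38;2;35;35;50m[48;2;15;15;25m🬛[38;2;200;100;255m[48;2;35;35;50m🬸[38;2;200;100;255m[48;2;35;35;50m🬺[38;2;23;23;35m[48;2;200;100;255m🬬[38;2;15;15;25m[48;2;35;35;50m🬰[0m
[38;2;15;15;25m[48;2;15;15;25m [38;2;15;15;25m[48;2;15;15;25m [38;2;35;35;50m[48;2;15;15;25m▌[38;2;15;15;25m[48;2;15;15;25m [38;2;23;23;35m[48;2;200;100;255m🬝[38;2;15;15;25m[48;2;200;100;255m🬀[38;2;15;15;25m[48;2;200;100;255m🬊[38;2;35;35;50m[48;2;15;15;25m▌[38;2;15;15;25m[48;2;200;100;255m🬄[38;2;200;100;255m[48;2;200;100;255m [38;2;15;15;25m[48;2;200;100;255m🬬[38;2;15;15;25m[48;2;15;15;25m [0m
</frame>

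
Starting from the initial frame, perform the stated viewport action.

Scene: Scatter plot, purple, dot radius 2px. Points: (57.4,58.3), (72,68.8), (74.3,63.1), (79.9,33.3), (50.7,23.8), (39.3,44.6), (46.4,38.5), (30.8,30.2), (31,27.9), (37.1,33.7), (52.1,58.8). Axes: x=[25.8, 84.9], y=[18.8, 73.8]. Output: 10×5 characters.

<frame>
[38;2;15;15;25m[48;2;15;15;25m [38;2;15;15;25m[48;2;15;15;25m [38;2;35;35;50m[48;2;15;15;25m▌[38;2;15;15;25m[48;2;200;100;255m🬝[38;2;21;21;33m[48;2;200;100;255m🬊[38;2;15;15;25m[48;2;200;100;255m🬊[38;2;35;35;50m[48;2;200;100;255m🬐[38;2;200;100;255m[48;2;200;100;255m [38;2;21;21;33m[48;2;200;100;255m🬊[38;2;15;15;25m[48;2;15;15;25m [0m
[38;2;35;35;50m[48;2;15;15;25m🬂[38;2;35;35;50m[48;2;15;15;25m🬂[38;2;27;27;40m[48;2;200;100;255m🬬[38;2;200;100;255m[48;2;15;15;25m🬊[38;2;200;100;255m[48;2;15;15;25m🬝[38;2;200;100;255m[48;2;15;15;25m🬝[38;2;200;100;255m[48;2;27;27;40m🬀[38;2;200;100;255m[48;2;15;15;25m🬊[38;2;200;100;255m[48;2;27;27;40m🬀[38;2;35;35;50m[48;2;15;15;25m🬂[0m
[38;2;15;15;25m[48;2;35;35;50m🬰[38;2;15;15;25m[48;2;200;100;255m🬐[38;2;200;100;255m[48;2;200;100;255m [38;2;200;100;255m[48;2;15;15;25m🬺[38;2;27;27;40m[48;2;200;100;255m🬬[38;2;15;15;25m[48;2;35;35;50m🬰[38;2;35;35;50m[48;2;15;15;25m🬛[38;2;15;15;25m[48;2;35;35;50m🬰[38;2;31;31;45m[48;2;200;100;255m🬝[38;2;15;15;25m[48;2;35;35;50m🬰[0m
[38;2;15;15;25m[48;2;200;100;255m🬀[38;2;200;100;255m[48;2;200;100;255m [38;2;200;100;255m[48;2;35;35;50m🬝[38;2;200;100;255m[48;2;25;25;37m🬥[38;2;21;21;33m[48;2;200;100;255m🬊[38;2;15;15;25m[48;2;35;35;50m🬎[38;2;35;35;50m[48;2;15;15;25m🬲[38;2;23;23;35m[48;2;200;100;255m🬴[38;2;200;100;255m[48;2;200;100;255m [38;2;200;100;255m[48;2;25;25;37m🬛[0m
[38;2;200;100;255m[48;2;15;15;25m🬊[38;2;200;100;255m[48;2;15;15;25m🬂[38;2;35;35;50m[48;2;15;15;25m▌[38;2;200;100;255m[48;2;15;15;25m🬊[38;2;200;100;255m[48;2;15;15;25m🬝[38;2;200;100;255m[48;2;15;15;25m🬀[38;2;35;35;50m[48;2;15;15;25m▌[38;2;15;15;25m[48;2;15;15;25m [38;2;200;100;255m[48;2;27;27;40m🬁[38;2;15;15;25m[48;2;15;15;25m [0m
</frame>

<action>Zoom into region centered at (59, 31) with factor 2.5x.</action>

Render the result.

<frame>
[38;2;200;100;255m[48;2;15;15;25m🬺[38;2;15;15;25m[48;2;200;100;255m🬬[38;2;35;35;50m[48;2;15;15;25m▌[38;2;15;15;25m[48;2;15;15;25m [38;2;35;35;50m[48;2;15;15;25m▌[38;2;15;15;25m[48;2;15;15;25m [38;2;35;35;50m[48;2;15;15;25m▌[38;2;15;15;25m[48;2;15;15;25m [38;2;35;35;50m[48;2;15;15;25m▌[38;2;15;15;25m[48;2;15;15;25m [0m
[38;2;200;100;255m[48;2;15;15;25m🬆[38;2;35;35;50m[48;2;15;15;25m🬂[38;2;35;35;50m[48;2;15;15;25m🬕[38;2;35;35;50m[48;2;15;15;25m🬂[38;2;35;35;50m[48;2;15;15;25m🬕[38;2;35;35;50m[48;2;15;15;25m🬂[38;2;35;35;50m[48;2;15;15;25m🬕[38;2;35;35;50m[48;2;15;15;25m🬂[38;2;35;35;50m[48;2;15;15;25m🬕[38;2;35;35;50m[48;2;15;15;25m🬂[0m
[38;2;15;15;25m[48;2;35;35;50m🬰[38;2;15;15;25m[48;2;35;35;50m🬰[38;2;35;35;50m[48;2;15;15;25m🬛[38;2;15;15;25m[48;2;35;35;50m🬰[38;2;35;35;50m[48;2;15;15;25m🬛[38;2;15;15;25m[48;2;35;35;50m🬰[38;2;35;35;50m[48;2;15;15;25m🬛[38;2;15;15;25m[48;2;35;35;50m🬰[38;2;35;35;50m[48;2;15;15;25m🬛[38;2;15;15;25m[48;2;35;35;50m🬰[0m
[38;2;15;15;25m[48;2;200;100;255m🬆[38;2;200;100;255m[48;2;15;15;25m🬺[38;2;27;27;40m[48;2;200;100;255m🬬[38;2;15;15;25m[48;2;35;35;50m🬎[38;2;35;35;50m[48;2;15;15;25m🬲[38;2;15;15;25m[48;2;35;35;50m🬎[38;2;35;35;50m[48;2;15;15;25m🬲[38;2;15;15;25m[48;2;35;35;50m🬎[38;2;35;35;50m[48;2;15;15;25m🬲[38;2;15;15;25m[48;2;35;35;50m🬎[0m
[38;2;15;15;25m[48;2;200;100;255m🬺[38;2;200;100;255m[48;2;15;15;25m🬆[38;2;35;35;50m[48;2;15;15;25m▌[38;2;15;15;25m[48;2;15;15;25m [38;2;35;35;50m[48;2;15;15;25m▌[38;2;15;15;25m[48;2;15;15;25m [38;2;35;35;50m[48;2;15;15;25m▌[38;2;15;15;25m[48;2;15;15;25m [38;2;35;35;50m[48;2;15;15;25m▌[38;2;15;15;25m[48;2;15;15;25m [0m
</frame>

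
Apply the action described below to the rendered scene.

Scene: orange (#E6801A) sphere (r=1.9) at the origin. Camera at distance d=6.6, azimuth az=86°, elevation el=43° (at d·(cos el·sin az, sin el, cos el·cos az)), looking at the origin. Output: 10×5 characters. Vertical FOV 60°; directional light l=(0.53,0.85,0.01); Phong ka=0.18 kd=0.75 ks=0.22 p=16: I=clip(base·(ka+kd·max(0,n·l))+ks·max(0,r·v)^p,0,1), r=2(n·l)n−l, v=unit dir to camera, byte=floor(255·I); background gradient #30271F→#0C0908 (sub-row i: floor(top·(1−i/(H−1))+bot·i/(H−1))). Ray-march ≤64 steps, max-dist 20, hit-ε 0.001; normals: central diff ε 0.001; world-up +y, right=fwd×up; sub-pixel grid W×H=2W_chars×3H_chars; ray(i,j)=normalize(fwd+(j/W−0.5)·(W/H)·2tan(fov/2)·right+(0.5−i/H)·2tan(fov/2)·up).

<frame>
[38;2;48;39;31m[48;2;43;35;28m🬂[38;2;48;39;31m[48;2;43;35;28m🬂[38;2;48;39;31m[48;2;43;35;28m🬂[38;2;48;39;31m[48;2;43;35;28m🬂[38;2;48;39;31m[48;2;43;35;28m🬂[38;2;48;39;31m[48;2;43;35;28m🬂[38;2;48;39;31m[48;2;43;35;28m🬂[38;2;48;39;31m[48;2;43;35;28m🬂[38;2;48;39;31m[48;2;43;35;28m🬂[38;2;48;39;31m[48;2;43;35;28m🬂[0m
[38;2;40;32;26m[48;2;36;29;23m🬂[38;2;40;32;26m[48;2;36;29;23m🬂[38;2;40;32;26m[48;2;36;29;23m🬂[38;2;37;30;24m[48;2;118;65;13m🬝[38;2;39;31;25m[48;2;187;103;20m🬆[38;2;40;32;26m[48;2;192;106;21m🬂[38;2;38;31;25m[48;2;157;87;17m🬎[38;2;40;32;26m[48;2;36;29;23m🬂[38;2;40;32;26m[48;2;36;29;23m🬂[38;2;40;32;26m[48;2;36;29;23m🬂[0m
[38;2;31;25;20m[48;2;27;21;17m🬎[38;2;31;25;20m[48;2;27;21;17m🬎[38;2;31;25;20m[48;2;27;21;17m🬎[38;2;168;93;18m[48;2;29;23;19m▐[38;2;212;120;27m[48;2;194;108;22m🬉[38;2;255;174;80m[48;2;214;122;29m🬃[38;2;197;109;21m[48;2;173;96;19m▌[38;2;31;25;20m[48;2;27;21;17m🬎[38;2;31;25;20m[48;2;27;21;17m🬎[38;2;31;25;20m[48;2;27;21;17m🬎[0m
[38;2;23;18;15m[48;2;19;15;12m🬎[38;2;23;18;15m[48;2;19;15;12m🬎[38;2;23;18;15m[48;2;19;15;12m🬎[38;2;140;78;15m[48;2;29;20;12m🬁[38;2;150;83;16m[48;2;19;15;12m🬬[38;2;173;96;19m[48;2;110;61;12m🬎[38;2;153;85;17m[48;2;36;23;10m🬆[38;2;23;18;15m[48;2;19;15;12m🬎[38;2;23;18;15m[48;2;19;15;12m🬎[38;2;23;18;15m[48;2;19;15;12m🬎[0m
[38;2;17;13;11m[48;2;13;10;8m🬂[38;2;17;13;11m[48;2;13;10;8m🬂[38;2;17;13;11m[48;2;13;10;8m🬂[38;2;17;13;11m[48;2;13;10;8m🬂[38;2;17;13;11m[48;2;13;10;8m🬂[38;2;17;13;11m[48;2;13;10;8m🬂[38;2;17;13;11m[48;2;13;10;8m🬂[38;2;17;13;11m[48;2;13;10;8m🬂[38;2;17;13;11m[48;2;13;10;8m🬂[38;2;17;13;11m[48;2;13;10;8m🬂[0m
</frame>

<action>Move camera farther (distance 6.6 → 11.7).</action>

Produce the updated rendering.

<frame>
[38;2;48;39;31m[48;2;43;35;28m🬂[38;2;48;39;31m[48;2;43;35;28m🬂[38;2;48;39;31m[48;2;43;35;28m🬂[38;2;48;39;31m[48;2;43;35;28m🬂[38;2;48;39;31m[48;2;43;35;28m🬂[38;2;48;39;31m[48;2;43;35;28m🬂[38;2;48;39;31m[48;2;43;35;28m🬂[38;2;48;39;31m[48;2;43;35;28m🬂[38;2;48;39;31m[48;2;43;35;28m🬂[38;2;48;39;31m[48;2;43;35;28m🬂[0m
[38;2;40;32;26m[48;2;36;29;23m🬂[38;2;40;32;26m[48;2;36;29;23m🬂[38;2;40;32;26m[48;2;36;29;23m🬂[38;2;40;32;26m[48;2;36;29;23m🬂[38;2;40;32;26m[48;2;36;29;23m🬂[38;2;40;32;26m[48;2;36;29;23m🬂[38;2;40;32;26m[48;2;36;29;23m🬂[38;2;40;32;26m[48;2;36;29;23m🬂[38;2;40;32;26m[48;2;36;29;23m🬂[38;2;40;32;26m[48;2;36;29;23m🬂[0m
[38;2;31;25;20m[48;2;27;21;17m🬎[38;2;31;25;20m[48;2;27;21;17m🬎[38;2;31;25;20m[48;2;27;21;17m🬎[38;2;31;25;20m[48;2;27;21;17m🬎[38;2;80;47;14m[48;2;183;101;20m▌[38;2;191;106;21m[48;2;255;163;68m🬸[38;2;113;63;12m[48;2;30;24;19m🬓[38;2;31;25;20m[48;2;27;21;17m🬎[38;2;31;25;20m[48;2;27;21;17m🬎[38;2;31;25;20m[48;2;27;21;17m🬎[0m
[38;2;23;18;15m[48;2;19;15;12m🬎[38;2;23;18;15m[48;2;19;15;12m🬎[38;2;23;18;15m[48;2;19;15;12m🬎[38;2;23;18;15m[48;2;19;15;12m🬎[38;2;118;65;13m[48;2;21;16;13m🬁[38;2;133;73;14m[48;2;20;16;13m🬂[38;2;23;18;15m[48;2;19;15;12m🬎[38;2;23;18;15m[48;2;19;15;12m🬎[38;2;23;18;15m[48;2;19;15;12m🬎[38;2;23;18;15m[48;2;19;15;12m🬎[0m
[38;2;17;13;11m[48;2;13;10;8m🬂[38;2;17;13;11m[48;2;13;10;8m🬂[38;2;17;13;11m[48;2;13;10;8m🬂[38;2;17;13;11m[48;2;13;10;8m🬂[38;2;17;13;11m[48;2;13;10;8m🬂[38;2;17;13;11m[48;2;13;10;8m🬂[38;2;17;13;11m[48;2;13;10;8m🬂[38;2;17;13;11m[48;2;13;10;8m🬂[38;2;17;13;11m[48;2;13;10;8m🬂[38;2;17;13;11m[48;2;13;10;8m🬂[0m
</frame>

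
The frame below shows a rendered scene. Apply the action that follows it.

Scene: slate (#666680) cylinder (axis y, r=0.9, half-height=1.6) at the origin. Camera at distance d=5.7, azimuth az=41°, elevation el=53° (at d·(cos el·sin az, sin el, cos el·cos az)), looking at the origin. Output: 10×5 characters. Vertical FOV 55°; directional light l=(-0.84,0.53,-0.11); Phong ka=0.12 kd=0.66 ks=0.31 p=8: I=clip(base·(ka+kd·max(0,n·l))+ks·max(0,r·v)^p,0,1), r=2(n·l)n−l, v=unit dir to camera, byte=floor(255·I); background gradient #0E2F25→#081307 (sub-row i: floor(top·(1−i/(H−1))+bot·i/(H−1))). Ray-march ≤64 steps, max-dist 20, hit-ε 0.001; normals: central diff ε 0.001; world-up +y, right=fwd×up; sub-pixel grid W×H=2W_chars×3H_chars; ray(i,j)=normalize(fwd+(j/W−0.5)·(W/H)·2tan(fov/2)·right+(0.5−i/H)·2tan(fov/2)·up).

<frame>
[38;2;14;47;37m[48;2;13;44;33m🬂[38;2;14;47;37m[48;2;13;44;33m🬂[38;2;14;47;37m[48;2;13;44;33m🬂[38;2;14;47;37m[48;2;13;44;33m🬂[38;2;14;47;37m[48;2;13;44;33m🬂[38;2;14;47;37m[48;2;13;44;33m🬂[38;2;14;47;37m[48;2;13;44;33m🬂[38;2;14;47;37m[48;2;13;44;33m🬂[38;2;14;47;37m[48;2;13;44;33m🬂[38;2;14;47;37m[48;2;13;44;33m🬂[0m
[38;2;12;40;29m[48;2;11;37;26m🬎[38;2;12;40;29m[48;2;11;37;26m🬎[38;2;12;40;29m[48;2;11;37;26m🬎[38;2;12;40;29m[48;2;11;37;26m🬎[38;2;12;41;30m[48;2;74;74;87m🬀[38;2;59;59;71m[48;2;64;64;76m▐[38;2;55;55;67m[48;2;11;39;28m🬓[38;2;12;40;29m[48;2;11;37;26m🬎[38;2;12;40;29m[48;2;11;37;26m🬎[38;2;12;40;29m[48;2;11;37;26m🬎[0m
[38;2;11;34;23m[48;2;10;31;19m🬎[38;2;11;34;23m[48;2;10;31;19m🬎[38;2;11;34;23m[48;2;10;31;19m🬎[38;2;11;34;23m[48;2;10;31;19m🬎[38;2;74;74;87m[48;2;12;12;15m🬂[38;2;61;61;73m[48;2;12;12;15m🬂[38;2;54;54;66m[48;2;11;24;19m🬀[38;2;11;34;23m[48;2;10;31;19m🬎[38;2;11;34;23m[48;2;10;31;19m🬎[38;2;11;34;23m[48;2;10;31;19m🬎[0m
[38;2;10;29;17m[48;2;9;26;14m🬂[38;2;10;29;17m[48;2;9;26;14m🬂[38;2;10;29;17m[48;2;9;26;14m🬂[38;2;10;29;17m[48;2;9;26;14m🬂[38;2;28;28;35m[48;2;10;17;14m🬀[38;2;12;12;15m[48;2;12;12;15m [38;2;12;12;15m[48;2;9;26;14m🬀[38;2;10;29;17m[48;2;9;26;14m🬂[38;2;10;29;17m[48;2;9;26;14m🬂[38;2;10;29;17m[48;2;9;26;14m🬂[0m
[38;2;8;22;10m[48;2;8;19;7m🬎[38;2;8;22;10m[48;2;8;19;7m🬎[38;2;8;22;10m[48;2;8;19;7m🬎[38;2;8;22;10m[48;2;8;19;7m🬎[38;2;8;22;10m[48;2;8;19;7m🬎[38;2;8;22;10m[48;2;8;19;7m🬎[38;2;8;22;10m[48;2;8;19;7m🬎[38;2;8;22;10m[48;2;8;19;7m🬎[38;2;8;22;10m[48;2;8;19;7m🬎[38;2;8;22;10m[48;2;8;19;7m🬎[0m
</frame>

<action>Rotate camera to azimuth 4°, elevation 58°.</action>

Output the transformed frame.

<frame>
[38;2;14;47;37m[48;2;13;44;33m🬂[38;2;14;47;37m[48;2;13;44;33m🬂[38;2;14;47;37m[48;2;13;44;33m🬂[38;2;14;47;37m[48;2;13;44;33m🬂[38;2;14;47;37m[48;2;13;44;33m🬂[38;2;14;47;37m[48;2;13;44;33m🬂[38;2;14;47;37m[48;2;13;44;33m🬂[38;2;14;47;37m[48;2;13;44;33m🬂[38;2;14;47;37m[48;2;13;44;33m🬂[38;2;14;47;37m[48;2;13;44;33m🬂[0m
[38;2;12;40;29m[48;2;11;37;26m🬎[38;2;12;40;29m[48;2;11;37;26m🬎[38;2;12;40;29m[48;2;11;37;26m🬎[38;2;11;39;28m[48;2;57;57;70m🬝[38;2;12;41;30m[48;2;48;48;60m🬀[38;2;48;48;60m[48;2;47;47;60m🬺[38;2;45;45;58m[48;2;12;40;29m🬱[38;2;12;40;29m[48;2;11;37;26m🬎[38;2;12;40;29m[48;2;11;37;26m🬎[38;2;12;40;29m[48;2;11;37;26m🬎[0m
[38;2;11;34;23m[48;2;10;31;19m🬎[38;2;11;34;23m[48;2;10;31;19m🬎[38;2;11;34;23m[48;2;10;31;19m🬎[38;2;11;34;23m[48;2;10;31;19m🬎[38;2;46;46;58m[48;2;20;20;25m🬝[38;2;48;48;60m[48;2;12;12;15m🬎[38;2;47;47;60m[48;2;11;24;19m🬀[38;2;11;34;23m[48;2;10;31;19m🬎[38;2;11;34;23m[48;2;10;31;19m🬎[38;2;11;34;23m[48;2;10;31;19m🬎[0m
[38;2;10;29;17m[48;2;9;26;14m🬂[38;2;10;29;17m[48;2;9;26;14m🬂[38;2;10;29;17m[48;2;9;26;14m🬂[38;2;10;29;17m[48;2;9;26;14m🬂[38;2;25;25;31m[48;2;9;26;14m🬉[38;2;12;12;15m[48;2;9;25;13m🬝[38;2;10;29;17m[48;2;9;26;14m🬂[38;2;10;29;17m[48;2;9;26;14m🬂[38;2;10;29;17m[48;2;9;26;14m🬂[38;2;10;29;17m[48;2;9;26;14m🬂[0m
[38;2;8;22;10m[48;2;8;19;7m🬎[38;2;8;22;10m[48;2;8;19;7m🬎[38;2;8;22;10m[48;2;8;19;7m🬎[38;2;8;22;10m[48;2;8;19;7m🬎[38;2;8;22;10m[48;2;8;19;7m🬎[38;2;8;22;10m[48;2;8;19;7m🬎[38;2;8;22;10m[48;2;8;19;7m🬎[38;2;8;22;10m[48;2;8;19;7m🬎[38;2;8;22;10m[48;2;8;19;7m🬎[38;2;8;22;10m[48;2;8;19;7m🬎[0m
</frame>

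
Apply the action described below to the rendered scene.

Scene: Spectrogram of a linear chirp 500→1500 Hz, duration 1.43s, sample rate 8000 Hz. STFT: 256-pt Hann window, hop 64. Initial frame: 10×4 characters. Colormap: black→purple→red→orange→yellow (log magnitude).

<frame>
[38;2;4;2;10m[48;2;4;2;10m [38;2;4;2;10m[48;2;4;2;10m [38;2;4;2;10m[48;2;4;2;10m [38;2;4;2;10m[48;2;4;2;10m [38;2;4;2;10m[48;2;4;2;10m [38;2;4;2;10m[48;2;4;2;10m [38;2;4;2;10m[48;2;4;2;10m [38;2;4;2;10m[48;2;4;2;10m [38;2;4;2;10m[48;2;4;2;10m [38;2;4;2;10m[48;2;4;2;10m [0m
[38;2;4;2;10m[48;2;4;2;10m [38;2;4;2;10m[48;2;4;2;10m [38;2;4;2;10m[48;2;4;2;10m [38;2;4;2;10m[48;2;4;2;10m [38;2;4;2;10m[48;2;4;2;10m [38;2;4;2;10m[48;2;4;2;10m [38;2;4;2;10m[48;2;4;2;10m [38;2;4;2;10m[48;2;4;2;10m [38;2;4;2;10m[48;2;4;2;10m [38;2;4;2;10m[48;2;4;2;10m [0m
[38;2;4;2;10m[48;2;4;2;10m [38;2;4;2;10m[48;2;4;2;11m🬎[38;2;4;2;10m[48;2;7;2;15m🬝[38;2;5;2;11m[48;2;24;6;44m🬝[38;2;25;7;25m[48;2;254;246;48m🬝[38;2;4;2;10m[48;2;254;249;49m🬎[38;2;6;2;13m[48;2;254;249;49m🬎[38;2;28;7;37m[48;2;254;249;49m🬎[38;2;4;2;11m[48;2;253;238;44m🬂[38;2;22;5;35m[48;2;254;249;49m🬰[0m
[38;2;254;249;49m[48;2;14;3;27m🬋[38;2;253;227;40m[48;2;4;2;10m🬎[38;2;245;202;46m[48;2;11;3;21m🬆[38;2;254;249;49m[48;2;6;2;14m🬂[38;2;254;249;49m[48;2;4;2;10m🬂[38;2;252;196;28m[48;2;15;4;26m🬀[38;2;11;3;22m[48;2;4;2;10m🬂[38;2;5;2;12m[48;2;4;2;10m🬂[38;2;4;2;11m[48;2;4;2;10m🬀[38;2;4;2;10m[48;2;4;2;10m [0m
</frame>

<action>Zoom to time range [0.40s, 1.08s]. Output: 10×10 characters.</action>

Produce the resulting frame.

<frame>
[38;2;4;2;10m[48;2;4;2;10m [38;2;4;2;10m[48;2;4;2;10m [38;2;4;2;10m[48;2;4;2;10m [38;2;4;2;10m[48;2;4;2;10m [38;2;4;2;10m[48;2;4;2;10m [38;2;4;2;10m[48;2;4;2;10m [38;2;4;2;10m[48;2;4;2;10m [38;2;4;2;10m[48;2;4;2;10m [38;2;4;2;10m[48;2;4;2;10m [38;2;4;2;10m[48;2;4;2;10m [0m
[38;2;4;2;10m[48;2;4;2;10m [38;2;4;2;10m[48;2;4;2;10m [38;2;4;2;10m[48;2;4;2;10m [38;2;4;2;10m[48;2;4;2;10m [38;2;4;2;10m[48;2;4;2;10m [38;2;4;2;10m[48;2;4;2;10m [38;2;4;2;10m[48;2;4;2;10m [38;2;4;2;10m[48;2;4;2;10m [38;2;4;2;10m[48;2;4;2;10m [38;2;4;2;10m[48;2;4;2;10m [0m
[38;2;4;2;10m[48;2;4;2;10m [38;2;4;2;10m[48;2;4;2;10m [38;2;4;2;10m[48;2;4;2;10m [38;2;4;2;10m[48;2;4;2;10m [38;2;4;2;10m[48;2;4;2;10m [38;2;4;2;10m[48;2;4;2;10m [38;2;4;2;10m[48;2;4;2;10m [38;2;4;2;10m[48;2;4;2;10m [38;2;4;2;10m[48;2;4;2;10m [38;2;4;2;10m[48;2;4;2;10m [0m
[38;2;4;2;10m[48;2;4;2;10m [38;2;4;2;10m[48;2;4;2;10m [38;2;4;2;10m[48;2;4;2;10m [38;2;4;2;10m[48;2;4;2;10m [38;2;4;2;10m[48;2;4;2;10m [38;2;4;2;10m[48;2;4;2;10m [38;2;4;2;10m[48;2;4;2;10m [38;2;4;2;10m[48;2;4;2;10m [38;2;4;2;10m[48;2;4;2;10m [38;2;4;2;10m[48;2;4;2;10m [0m
[38;2;4;2;10m[48;2;4;2;10m [38;2;4;2;10m[48;2;4;2;10m [38;2;4;2;10m[48;2;4;2;10m [38;2;4;2;10m[48;2;4;2;10m [38;2;4;2;10m[48;2;4;2;10m [38;2;4;2;10m[48;2;4;2;10m [38;2;4;2;10m[48;2;4;2;10m [38;2;4;2;10m[48;2;4;2;10m [38;2;4;2;10m[48;2;4;2;10m [38;2;4;2;10m[48;2;4;2;10m [0m
[38;2;4;2;10m[48;2;4;2;10m [38;2;4;2;10m[48;2;4;2;10m [38;2;4;2;10m[48;2;4;2;10m [38;2;4;2;10m[48;2;4;2;10m [38;2;4;2;10m[48;2;4;2;10m [38;2;4;2;10m[48;2;4;2;10m [38;2;4;2;10m[48;2;4;2;10m [38;2;4;2;10m[48;2;4;2;10m [38;2;4;2;10m[48;2;4;2;10m [38;2;4;2;10m[48;2;4;2;10m [0m
[38;2;4;2;10m[48;2;4;2;10m [38;2;4;2;10m[48;2;4;2;11m🬝[38;2;4;2;10m[48;2;5;2;11m🬝[38;2;4;2;10m[48;2;5;2;11m🬎[38;2;4;2;10m[48;2;6;2;13m🬎[38;2;4;2;10m[48;2;8;2;17m🬎[38;2;4;2;11m[48;2;13;4;26m🬎[38;2;9;2;18m[48;2;59;13;89m🬝[38;2;6;2;14m[48;2;217;118;53m🬎[38;2;12;3;24m[48;2;254;247;48m🬎[0m
[38;2;12;3;23m[48;2;254;248;49m🬎[38;2;29;7;44m[48;2;254;249;49m🬎[38;2;8;2;16m[48;2;251;216;39m🬂[38;2;11;3;22m[48;2;250;215;40m🬂[38;2;40;9;65m[48;2;254;249;49m🬰[38;2;251;213;38m[48;2;36;9;52m🬍[38;2;253;239;45m[48;2;9;3;18m🬎[38;2;249;210;40m[48;2;26;6;39m🬆[38;2;254;249;49m[48;2;16;4;31m🬂[38;2;253;222;38m[48;2;8;2;16m🬂[0m
[38;2;252;214;35m[48;2;8;2;17m🬂[38;2;165;42;82m[48;2;15;4;28m🬀[38;2;19;5;35m[48;2;4;2;11m🬂[38;2;11;3;22m[48;2;4;2;10m🬂[38;2;6;2;14m[48;2;4;2;10m🬂[38;2;5;2;12m[48;2;4;2;10m🬂[38;2;5;2;11m[48;2;4;2;10m🬂[38;2;4;2;11m[48;2;4;2;10m🬂[38;2;4;2;10m[48;2;4;2;10m [38;2;4;2;10m[48;2;4;2;10m [0m
[38;2;4;2;10m[48;2;4;2;10m [38;2;4;2;10m[48;2;4;2;10m [38;2;4;2;10m[48;2;4;2;10m [38;2;4;2;10m[48;2;4;2;10m [38;2;4;2;10m[48;2;4;2;10m [38;2;4;2;10m[48;2;4;2;10m [38;2;4;2;10m[48;2;4;2;10m [38;2;4;2;10m[48;2;4;2;10m [38;2;4;2;10m[48;2;4;2;10m [38;2;4;2;10m[48;2;4;2;10m [0m
</frame>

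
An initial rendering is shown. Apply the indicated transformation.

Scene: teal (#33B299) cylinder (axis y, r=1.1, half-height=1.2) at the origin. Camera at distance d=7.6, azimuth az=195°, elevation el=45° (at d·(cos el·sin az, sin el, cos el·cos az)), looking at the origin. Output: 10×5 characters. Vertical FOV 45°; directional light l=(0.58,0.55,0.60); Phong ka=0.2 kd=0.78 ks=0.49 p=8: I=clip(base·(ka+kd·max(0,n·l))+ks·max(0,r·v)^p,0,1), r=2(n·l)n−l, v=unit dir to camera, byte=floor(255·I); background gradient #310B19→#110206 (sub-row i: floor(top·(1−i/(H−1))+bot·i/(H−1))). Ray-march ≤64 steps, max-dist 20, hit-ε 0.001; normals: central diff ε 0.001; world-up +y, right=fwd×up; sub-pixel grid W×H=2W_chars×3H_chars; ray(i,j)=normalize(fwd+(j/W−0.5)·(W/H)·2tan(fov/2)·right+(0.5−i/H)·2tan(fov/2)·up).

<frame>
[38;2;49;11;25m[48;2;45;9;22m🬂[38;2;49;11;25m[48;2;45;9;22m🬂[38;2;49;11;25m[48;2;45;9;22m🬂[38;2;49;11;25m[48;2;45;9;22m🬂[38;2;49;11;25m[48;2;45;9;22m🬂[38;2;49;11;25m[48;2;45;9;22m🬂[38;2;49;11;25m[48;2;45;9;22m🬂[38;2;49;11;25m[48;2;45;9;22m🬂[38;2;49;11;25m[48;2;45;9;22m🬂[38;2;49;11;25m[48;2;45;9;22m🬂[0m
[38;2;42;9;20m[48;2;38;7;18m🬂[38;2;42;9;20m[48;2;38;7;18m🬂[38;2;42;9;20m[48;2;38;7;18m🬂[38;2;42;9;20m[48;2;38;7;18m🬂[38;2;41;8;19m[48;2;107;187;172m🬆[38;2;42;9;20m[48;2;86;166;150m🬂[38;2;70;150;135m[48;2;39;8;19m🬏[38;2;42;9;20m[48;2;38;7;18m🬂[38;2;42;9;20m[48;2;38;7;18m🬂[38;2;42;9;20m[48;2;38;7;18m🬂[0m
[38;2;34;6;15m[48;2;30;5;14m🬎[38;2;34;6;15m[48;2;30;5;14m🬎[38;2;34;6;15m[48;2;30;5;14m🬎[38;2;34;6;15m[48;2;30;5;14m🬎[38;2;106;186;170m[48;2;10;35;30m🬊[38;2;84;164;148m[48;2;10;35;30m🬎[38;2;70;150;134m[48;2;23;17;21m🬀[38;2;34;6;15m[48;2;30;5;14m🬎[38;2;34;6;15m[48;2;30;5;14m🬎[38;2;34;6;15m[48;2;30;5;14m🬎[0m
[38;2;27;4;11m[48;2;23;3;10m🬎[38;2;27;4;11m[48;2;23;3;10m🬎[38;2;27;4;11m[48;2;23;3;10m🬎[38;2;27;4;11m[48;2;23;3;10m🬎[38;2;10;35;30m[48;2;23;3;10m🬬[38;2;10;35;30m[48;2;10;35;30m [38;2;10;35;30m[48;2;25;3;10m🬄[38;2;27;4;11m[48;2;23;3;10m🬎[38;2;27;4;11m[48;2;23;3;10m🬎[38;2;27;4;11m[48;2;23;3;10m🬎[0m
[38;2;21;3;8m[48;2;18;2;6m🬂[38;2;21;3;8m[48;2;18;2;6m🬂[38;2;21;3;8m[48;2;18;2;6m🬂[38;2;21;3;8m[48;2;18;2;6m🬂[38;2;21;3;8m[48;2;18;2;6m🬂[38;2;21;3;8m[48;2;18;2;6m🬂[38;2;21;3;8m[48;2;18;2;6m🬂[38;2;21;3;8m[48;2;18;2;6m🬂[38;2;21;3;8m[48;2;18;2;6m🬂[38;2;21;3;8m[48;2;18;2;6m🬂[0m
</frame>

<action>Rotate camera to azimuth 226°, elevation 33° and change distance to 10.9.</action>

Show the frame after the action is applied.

<frame>
[38;2;49;11;25m[48;2;45;9;22m🬂[38;2;49;11;25m[48;2;45;9;22m🬂[38;2;49;11;25m[48;2;45;9;22m🬂[38;2;49;11;25m[48;2;45;9;22m🬂[38;2;49;11;25m[48;2;45;9;22m🬂[38;2;49;11;25m[48;2;45;9;22m🬂[38;2;49;11;25m[48;2;45;9;22m🬂[38;2;49;11;25m[48;2;45;9;22m🬂[38;2;49;11;25m[48;2;45;9;22m🬂[38;2;49;11;25m[48;2;45;9;22m🬂[0m
[38;2;42;9;20m[48;2;38;7;18m🬂[38;2;42;9;20m[48;2;38;7;18m🬂[38;2;42;9;20m[48;2;38;7;18m🬂[38;2;42;9;20m[48;2;38;7;18m🬂[38;2;42;9;20m[48;2;38;7;18m🬂[38;2;146;226;210m[48;2;39;8;19m🬏[38;2;42;9;20m[48;2;38;7;18m🬂[38;2;42;9;20m[48;2;38;7;18m🬂[38;2;42;9;20m[48;2;38;7;18m🬂[38;2;42;9;20m[48;2;38;7;18m🬂[0m
[38;2;34;6;15m[48;2;30;5;14m🬎[38;2;34;6;15m[48;2;30;5;14m🬎[38;2;34;6;15m[48;2;30;5;14m🬎[38;2;34;6;15m[48;2;30;5;14m🬎[38;2;149;229;213m[48;2;23;17;21m🬁[38;2;152;232;216m[48;2;10;35;30m🬂[38;2;34;6;15m[48;2;30;5;14m🬎[38;2;34;6;15m[48;2;30;5;14m🬎[38;2;34;6;15m[48;2;30;5;14m🬎[38;2;34;6;15m[48;2;30;5;14m🬎[0m
[38;2;27;4;11m[48;2;23;3;10m🬎[38;2;27;4;11m[48;2;23;3;10m🬎[38;2;27;4;11m[48;2;23;3;10m🬎[38;2;27;4;11m[48;2;23;3;10m🬎[38;2;10;35;30m[48;2;25;3;10m🬉[38;2;10;35;30m[48;2;23;3;10m🬎[38;2;27;4;11m[48;2;23;3;10m🬎[38;2;27;4;11m[48;2;23;3;10m🬎[38;2;27;4;11m[48;2;23;3;10m🬎[38;2;27;4;11m[48;2;23;3;10m🬎[0m
[38;2;21;3;8m[48;2;18;2;6m🬂[38;2;21;3;8m[48;2;18;2;6m🬂[38;2;21;3;8m[48;2;18;2;6m🬂[38;2;21;3;8m[48;2;18;2;6m🬂[38;2;21;3;8m[48;2;18;2;6m🬂[38;2;21;3;8m[48;2;18;2;6m🬂[38;2;21;3;8m[48;2;18;2;6m🬂[38;2;21;3;8m[48;2;18;2;6m🬂[38;2;21;3;8m[48;2;18;2;6m🬂[38;2;21;3;8m[48;2;18;2;6m🬂[0m
</frame>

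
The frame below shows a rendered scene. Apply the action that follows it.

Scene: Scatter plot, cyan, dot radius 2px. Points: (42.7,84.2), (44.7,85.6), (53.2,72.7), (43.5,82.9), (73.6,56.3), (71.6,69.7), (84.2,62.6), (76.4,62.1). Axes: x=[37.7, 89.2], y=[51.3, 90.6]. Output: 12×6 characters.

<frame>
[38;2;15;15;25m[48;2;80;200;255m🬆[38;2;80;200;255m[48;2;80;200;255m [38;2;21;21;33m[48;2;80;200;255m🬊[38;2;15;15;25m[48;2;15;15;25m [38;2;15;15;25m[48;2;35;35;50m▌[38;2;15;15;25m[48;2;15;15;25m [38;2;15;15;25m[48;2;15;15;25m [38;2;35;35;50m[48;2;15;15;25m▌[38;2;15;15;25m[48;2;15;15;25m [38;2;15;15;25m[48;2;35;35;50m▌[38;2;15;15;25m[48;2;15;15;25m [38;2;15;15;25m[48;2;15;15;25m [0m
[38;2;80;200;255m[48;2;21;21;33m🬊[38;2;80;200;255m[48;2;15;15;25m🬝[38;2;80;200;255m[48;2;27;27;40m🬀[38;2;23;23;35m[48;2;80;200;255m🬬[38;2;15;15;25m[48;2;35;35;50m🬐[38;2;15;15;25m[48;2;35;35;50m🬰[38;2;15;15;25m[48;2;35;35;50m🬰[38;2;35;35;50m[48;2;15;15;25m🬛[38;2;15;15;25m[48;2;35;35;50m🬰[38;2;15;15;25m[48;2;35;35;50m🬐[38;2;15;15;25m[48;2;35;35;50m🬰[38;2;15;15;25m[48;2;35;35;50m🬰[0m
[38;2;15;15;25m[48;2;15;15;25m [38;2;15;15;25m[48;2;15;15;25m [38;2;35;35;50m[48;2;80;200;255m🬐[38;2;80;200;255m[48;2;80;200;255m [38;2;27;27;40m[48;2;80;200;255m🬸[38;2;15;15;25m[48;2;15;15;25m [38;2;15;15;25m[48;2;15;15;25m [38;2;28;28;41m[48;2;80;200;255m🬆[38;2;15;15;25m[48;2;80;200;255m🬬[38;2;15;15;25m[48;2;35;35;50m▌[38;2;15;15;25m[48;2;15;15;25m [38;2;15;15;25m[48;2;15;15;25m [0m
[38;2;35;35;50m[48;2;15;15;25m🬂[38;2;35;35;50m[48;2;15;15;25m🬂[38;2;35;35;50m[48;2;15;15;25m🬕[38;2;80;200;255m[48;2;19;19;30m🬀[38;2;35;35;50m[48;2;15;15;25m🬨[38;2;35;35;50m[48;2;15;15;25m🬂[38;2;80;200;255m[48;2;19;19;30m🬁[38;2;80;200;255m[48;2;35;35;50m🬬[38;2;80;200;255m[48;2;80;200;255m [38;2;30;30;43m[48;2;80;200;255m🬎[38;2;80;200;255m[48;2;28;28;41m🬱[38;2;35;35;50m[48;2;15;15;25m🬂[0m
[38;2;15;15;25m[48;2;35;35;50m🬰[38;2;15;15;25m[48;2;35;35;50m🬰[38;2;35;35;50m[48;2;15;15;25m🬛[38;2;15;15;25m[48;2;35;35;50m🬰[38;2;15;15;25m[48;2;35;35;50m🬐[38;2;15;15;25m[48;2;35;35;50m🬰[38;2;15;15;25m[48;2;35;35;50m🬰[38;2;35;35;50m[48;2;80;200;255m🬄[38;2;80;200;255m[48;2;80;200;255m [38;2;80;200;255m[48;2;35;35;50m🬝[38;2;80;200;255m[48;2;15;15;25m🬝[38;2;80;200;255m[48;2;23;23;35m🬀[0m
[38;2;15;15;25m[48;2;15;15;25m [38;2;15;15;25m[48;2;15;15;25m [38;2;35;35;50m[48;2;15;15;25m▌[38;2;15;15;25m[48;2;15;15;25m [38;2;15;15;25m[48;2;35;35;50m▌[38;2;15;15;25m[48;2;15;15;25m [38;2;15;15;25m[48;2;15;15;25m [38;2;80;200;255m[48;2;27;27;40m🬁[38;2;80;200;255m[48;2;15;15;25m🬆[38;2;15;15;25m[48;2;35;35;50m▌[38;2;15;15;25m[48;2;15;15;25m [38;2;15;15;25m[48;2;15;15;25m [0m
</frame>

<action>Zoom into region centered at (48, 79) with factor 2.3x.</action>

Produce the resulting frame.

<frame>
[38;2;15;15;25m[48;2;15;15;25m [38;2;15;15;25m[48;2;15;15;25m [38;2;27;27;40m[48;2;80;200;255m🬝[38;2;15;15;25m[48;2;80;200;255m🬀[38;2;80;200;255m[48;2;80;200;255m [38;2;15;15;25m[48;2;80;200;255m🬸[38;2;15;15;25m[48;2;15;15;25m [38;2;35;35;50m[48;2;15;15;25m▌[38;2;15;15;25m[48;2;15;15;25m [38;2;15;15;25m[48;2;35;35;50m▌[38;2;15;15;25m[48;2;15;15;25m [38;2;15;15;25m[48;2;15;15;25m [0m
[38;2;15;15;25m[48;2;35;35;50m🬰[38;2;15;15;25m[48;2;35;35;50m🬰[38;2;80;200;255m[48;2;35;35;50m🬬[38;2;80;200;255m[48;2;80;200;255m [38;2;80;200;255m[48;2;30;30;43m🬄[38;2;15;15;25m[48;2;35;35;50m🬰[38;2;15;15;25m[48;2;35;35;50m🬰[38;2;35;35;50m[48;2;15;15;25m🬛[38;2;15;15;25m[48;2;35;35;50m🬰[38;2;15;15;25m[48;2;35;35;50m🬐[38;2;15;15;25m[48;2;35;35;50m🬰[38;2;15;15;25m[48;2;35;35;50m🬰[0m
[38;2;15;15;25m[48;2;15;15;25m [38;2;15;15;25m[48;2;15;15;25m [38;2;35;35;50m[48;2;15;15;25m▌[38;2;80;200;255m[48;2;15;15;25m🬀[38;2;15;15;25m[48;2;35;35;50m▌[38;2;15;15;25m[48;2;15;15;25m [38;2;15;15;25m[48;2;15;15;25m [38;2;35;35;50m[48;2;15;15;25m▌[38;2;15;15;25m[48;2;15;15;25m [38;2;15;15;25m[48;2;35;35;50m▌[38;2;15;15;25m[48;2;15;15;25m [38;2;15;15;25m[48;2;15;15;25m [0m
[38;2;35;35;50m[48;2;15;15;25m🬂[38;2;35;35;50m[48;2;15;15;25m🬂[38;2;35;35;50m[48;2;15;15;25m🬕[38;2;35;35;50m[48;2;15;15;25m🬂[38;2;35;35;50m[48;2;15;15;25m🬨[38;2;35;35;50m[48;2;15;15;25m🬂[38;2;35;35;50m[48;2;15;15;25m🬂[38;2;35;35;50m[48;2;15;15;25m🬕[38;2;35;35;50m[48;2;15;15;25m🬂[38;2;35;35;50m[48;2;15;15;25m🬨[38;2;35;35;50m[48;2;15;15;25m🬂[38;2;35;35;50m[48;2;15;15;25m🬂[0m
[38;2;15;15;25m[48;2;35;35;50m🬰[38;2;15;15;25m[48;2;35;35;50m🬰[38;2;35;35;50m[48;2;15;15;25m🬛[38;2;15;15;25m[48;2;35;35;50m🬰[38;2;15;15;25m[48;2;35;35;50m🬐[38;2;15;15;25m[48;2;35;35;50m🬰[38;2;15;15;25m[48;2;35;35;50m🬰[38;2;28;28;41m[48;2;80;200;255m🬆[38;2;80;200;255m[48;2;15;15;25m🬺[38;2;31;31;45m[48;2;80;200;255m🬬[38;2;15;15;25m[48;2;35;35;50m🬰[38;2;15;15;25m[48;2;35;35;50m🬰[0m
[38;2;15;15;25m[48;2;15;15;25m [38;2;15;15;25m[48;2;15;15;25m [38;2;35;35;50m[48;2;15;15;25m▌[38;2;15;15;25m[48;2;15;15;25m [38;2;15;15;25m[48;2;35;35;50m▌[38;2;15;15;25m[48;2;15;15;25m [38;2;15;15;25m[48;2;15;15;25m [38;2;80;200;255m[48;2;27;27;40m🬁[38;2;80;200;255m[48;2;15;15;25m🬆[38;2;15;15;25m[48;2;35;35;50m▌[38;2;15;15;25m[48;2;15;15;25m [38;2;15;15;25m[48;2;15;15;25m [0m
</frame>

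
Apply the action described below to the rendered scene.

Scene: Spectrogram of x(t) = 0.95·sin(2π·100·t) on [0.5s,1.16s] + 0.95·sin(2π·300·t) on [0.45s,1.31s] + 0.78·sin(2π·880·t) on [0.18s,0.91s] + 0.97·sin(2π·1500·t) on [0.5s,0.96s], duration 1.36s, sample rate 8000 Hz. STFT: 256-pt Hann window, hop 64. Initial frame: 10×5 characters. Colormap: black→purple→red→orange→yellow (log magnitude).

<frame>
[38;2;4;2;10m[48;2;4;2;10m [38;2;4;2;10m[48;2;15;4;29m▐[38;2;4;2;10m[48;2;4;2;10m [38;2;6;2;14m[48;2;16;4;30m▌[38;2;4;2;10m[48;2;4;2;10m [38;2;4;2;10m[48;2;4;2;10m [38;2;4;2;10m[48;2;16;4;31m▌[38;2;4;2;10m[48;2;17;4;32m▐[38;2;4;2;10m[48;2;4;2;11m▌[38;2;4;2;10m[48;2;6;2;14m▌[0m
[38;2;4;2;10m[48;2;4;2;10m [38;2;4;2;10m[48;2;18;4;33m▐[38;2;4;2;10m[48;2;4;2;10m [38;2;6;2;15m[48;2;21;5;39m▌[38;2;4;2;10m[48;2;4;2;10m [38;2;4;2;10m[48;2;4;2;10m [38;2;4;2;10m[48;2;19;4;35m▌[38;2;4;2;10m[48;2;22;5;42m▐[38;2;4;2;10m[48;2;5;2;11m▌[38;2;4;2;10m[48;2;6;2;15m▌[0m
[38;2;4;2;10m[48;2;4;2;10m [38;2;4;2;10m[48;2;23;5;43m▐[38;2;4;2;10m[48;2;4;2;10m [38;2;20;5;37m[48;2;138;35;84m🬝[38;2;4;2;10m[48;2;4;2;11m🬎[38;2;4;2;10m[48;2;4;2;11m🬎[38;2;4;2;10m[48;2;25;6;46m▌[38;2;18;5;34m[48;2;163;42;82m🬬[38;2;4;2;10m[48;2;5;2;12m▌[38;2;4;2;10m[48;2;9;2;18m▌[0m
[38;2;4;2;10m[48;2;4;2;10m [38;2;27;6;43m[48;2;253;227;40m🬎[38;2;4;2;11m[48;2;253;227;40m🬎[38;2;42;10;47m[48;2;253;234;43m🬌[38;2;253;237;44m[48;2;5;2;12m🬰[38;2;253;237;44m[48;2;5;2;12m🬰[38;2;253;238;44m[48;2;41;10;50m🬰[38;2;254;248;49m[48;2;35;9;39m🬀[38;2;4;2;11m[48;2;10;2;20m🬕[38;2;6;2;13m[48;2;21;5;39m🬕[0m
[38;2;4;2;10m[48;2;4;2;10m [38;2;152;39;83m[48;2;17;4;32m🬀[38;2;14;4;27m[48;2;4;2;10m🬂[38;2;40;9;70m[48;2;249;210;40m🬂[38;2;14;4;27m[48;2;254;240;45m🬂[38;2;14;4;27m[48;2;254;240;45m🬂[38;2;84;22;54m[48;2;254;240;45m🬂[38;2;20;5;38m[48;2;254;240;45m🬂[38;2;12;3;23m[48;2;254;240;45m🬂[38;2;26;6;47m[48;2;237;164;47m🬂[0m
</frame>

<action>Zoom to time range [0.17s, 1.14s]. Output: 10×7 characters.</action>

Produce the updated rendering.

<frame>
[38;2;4;2;10m[48;2;13;4;26m▐[38;2;4;2;10m[48;2;4;2;10m [38;2;4;2;10m[48;2;6;2;14m▌[38;2;13;4;26m[48;2;17;4;32m▐[38;2;4;2;10m[48;2;4;2;10m [38;2;4;2;10m[48;2;4;2;10m [38;2;4;2;10m[48;2;4;2;10m [38;2;4;2;10m[48;2;15;4;29m▌[38;2;4;2;10m[48;2;16;4;31m▐[38;2;4;2;10m[48;2;4;2;10m [0m
[38;2;4;2;10m[48;2;14;4;27m▐[38;2;4;2;10m[48;2;4;2;10m [38;2;4;2;10m[48;2;6;2;14m▌[38;2;15;4;29m[48;2;19;5;36m▐[38;2;4;2;10m[48;2;4;2;10m [38;2;4;2;10m[48;2;4;2;10m [38;2;4;2;10m[48;2;4;2;10m [38;2;4;2;10m[48;2;16;4;30m▌[38;2;4;2;10m[48;2;19;4;35m▐[38;2;4;2;10m[48;2;4;2;10m [0m
[38;2;4;2;10m[48;2;16;4;30m▐[38;2;4;2;10m[48;2;4;2;10m [38;2;4;2;10m[48;2;7;2;15m▌[38;2;20;4;37m[48;2;25;6;46m🬊[38;2;4;2;10m[48;2;4;2;10m [38;2;4;2;10m[48;2;4;2;10m [38;2;4;2;10m[48;2;4;2;10m [38;2;4;2;10m[48;2;18;4;33m▌[38;2;4;2;10m[48;2;24;6;44m▐[38;2;4;2;10m[48;2;4;2;10m [0m
[38;2;4;2;10m[48;2;20;5;37m▐[38;2;4;2;10m[48;2;4;2;10m [38;2;4;2;10m[48;2;9;2;18m▌[38;2;35;8;62m[48;2;74;17;88m🬎[38;2;4;2;10m[48;2;4;2;10m [38;2;4;2;10m[48;2;4;2;10m [38;2;4;2;10m[48;2;4;2;10m [38;2;4;2;10m[48;2;22;5;41m▌[38;2;11;3;22m[48;2;67;16;82m🬨[38;2;4;2;10m[48;2;4;2;10m [0m
[38;2;4;2;10m[48;2;33;7;59m▐[38;2;4;2;10m[48;2;4;2;11m🬎[38;2;4;2;10m[48;2;13;3;26m▌[38;2;250;185;25m[48;2;93;23;87m🬎[38;2;252;216;36m[48;2;4;2;11m🬎[38;2;252;216;36m[48;2;4;2;11m🬎[38;2;252;216;36m[48;2;4;2;11m🬎[38;2;252;217;36m[48;2;26;6;47m🬎[38;2;30;8;28m[48;2;253;220;37m🬷[38;2;4;2;10m[48;2;4;2;10m [0m
[38;2;253;227;40m[48;2;66;16;55m🬋[38;2;253;227;40m[48;2;13;3;26m🬋[38;2;253;227;40m[48;2;24;5;44m🬋[38;2;253;227;40m[48;2;36;8;64m🬋[38;2;253;227;40m[48;2;13;3;26m🬋[38;2;253;227;40m[48;2;13;3;26m🬋[38;2;253;227;40m[48;2;13;3;26m🬋[38;2;253;227;40m[48;2;77;19;55m🬋[38;2;41;9;73m[48;2;4;2;10m▌[38;2;4;2;10m[48;2;5;2;12m🬎[0m
[38;2;28;6;51m[48;2;4;2;10m▌[38;2;4;2;10m[48;2;4;2;10m [38;2;43;11;28m[48;2;225;140;60m🬕[38;2;24;6;44m[48;2;253;219;36m🬂[38;2;23;6;42m[48;2;254;240;45m🬂[38;2;23;6;42m[48;2;254;240;45m🬂[38;2;23;6;42m[48;2;254;240;45m🬂[38;2;33;8;59m[48;2;254;240;45m🬂[38;2;32;7;57m[48;2;254;240;45m🬂[38;2;23;6;42m[48;2;254;240;45m🬂[0m
</frame>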